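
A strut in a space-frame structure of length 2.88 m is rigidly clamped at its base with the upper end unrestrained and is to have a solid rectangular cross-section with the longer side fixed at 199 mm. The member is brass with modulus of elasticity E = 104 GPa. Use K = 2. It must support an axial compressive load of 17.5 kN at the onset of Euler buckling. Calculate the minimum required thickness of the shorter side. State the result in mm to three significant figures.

b ≈ 32.4 mm

L_e = K·L = 2 × 2.88 = 5.760 m
Required I = P_cr·L_e²/(π²E) = 1.750×10^4 × 5.760² / (π² × 1.04×10^11) = 5.657×10^-7 m⁴
I_req = 5.657×10^5 mm⁴
Rectangle, weak axis: I_min = h·b³/12 with h = 199 mm fixed  ⇒  b = (12I/h)^(1/3) = 32.4 mm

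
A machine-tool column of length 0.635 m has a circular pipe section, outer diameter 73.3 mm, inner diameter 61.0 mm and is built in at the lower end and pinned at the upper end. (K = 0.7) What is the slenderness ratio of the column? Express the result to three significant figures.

λ ≈ 18.6

d_o = 73.3 mm, d_i = 61.0 mm
I = π(d_o⁴ − d_i⁴)/64 = π(73.3⁴ − 61.00⁴)/64 = 7.374×10^5 mm⁴
A = 1.297×10^3 mm²;  r_min = √(I/A) = √(7.374×10^5/1.297×10^3) = 23.84 mm
L_e = K·L = 0.7 × 0.635 m = 0.4445 m = 444.50 mm
λ = L_e / r_min = 444.50 / 23.84 = 18.6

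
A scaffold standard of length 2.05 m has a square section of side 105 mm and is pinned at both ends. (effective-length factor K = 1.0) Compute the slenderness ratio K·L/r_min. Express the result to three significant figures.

λ ≈ 67.6

For a square r = a/√12 = 105/√12 = 30.31 mm
L_e = K·L = 1 × 2.05 m = 2.050 m = 2050.0 mm
λ = L_e / r_min = 2050.0 / 30.31 = 67.6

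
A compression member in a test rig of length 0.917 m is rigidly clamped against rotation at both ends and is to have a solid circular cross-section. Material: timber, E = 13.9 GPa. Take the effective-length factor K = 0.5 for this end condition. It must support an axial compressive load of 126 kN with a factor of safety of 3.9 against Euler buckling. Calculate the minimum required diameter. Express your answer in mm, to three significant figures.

Required P_cr = n·P = 3.9 × 126 = 491.4 kN
L_e = K·L = 0.5 × 0.917 = 0.4585 m
Required I = P_cr·L_e²/(π²E) = 4.914×10^5 × 0.4585² / (π² × 1.39×10^10) = 7.530×10^-7 m⁴
I_req = 7.530×10^5 mm⁴
Solid circle: I = πd⁴/64  ⇒  d = (64I/π)^(1/4) = (64×7.530×10^5/π)^(1/4) = 62.6 mm

d ≈ 62.6 mm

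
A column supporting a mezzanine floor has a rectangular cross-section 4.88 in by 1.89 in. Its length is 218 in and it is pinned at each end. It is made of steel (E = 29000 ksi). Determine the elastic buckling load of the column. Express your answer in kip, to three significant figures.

Buckling occurs about the weak axis: I_min = h·b³/12 with b = 1.89 in (the shorter side).
I_min = 4.88×1.89³/12 = 2.746 in⁴
Effective length L_e = K·L = 1 × 218 = 218.0 in
P_cr = π²EI / L_e² = π² × 29000×10³ × 2.746 / 218.0² = 1.654×10^4 lb

P_cr ≈ 16.5 kip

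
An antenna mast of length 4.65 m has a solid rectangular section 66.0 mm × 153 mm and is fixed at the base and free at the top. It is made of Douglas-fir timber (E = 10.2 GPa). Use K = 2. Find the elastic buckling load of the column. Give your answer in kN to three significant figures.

P_cr ≈ 4.27 kN

Buckling occurs about the weak axis: I_min = h·b³/12 with b = 66.0 mm (the shorter side).
I_min = 153×66.0³/12 = 3.666×10^6 mm⁴
I = 3.666×10^6 mm⁴ = 3.666×10^-6 m⁴
Effective length L_e = K·L = 2 × 4.65 = 9.300 m
P_cr = π²EI / L_e² = π² × 10.2×10⁹ × 3.666×10^-6 / 9.300² = 4.267×10^3 N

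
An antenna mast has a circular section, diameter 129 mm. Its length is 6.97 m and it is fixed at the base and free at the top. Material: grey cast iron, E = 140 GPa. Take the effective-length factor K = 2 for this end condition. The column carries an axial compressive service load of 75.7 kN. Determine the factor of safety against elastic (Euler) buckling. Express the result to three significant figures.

I = πd⁴/64 = π×129⁴/64 = 1.359×10^7 mm⁴
I = 1.359×10^7 mm⁴ = 1.359×10^-5 m⁴
Effective length L_e = K·L = 2 × 6.97 = 13.94 m
P_cr = π²EI / L_e² = π² × 140×10⁹ × 1.359×10^-5 / 13.94² = 9.666×10^4 N
Factor of safety n = P_cr / P = 96.656 / 75.7 = 1.28

n ≈ 1.28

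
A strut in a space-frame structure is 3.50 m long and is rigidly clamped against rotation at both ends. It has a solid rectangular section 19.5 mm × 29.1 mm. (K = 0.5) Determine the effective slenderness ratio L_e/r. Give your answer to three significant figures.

Buckling occurs about the weak axis: I_min = h·b³/12 with b = 19.5 mm (the shorter side).
I_min = 29.1×19.5³/12 = 1.798×10^4 mm⁴
A = 567.4 mm²;  r_min = √(I/A) = √(1.798×10^4/567.4) = 5.629 mm
L_e = K·L = 0.5 × 3.50 m = 1.750 m = 1750.0 mm
λ = L_e / r_min = 1750.0 / 5.629 = 311

λ ≈ 311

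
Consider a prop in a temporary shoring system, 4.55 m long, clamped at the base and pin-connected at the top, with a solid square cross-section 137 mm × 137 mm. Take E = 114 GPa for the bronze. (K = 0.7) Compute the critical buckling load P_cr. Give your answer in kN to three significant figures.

P_cr ≈ 3260 kN

I = a⁴/12 = 137⁴/12 = 2.936×10^7 mm⁴
I = 2.936×10^7 mm⁴ = 2.936×10^-5 m⁴
Effective length L_e = K·L = 0.7 × 4.55 = 3.185 m
P_cr = π²EI / L_e² = π² × 114×10⁹ × 2.936×10^-5 / 3.185² = 3.256×10^6 N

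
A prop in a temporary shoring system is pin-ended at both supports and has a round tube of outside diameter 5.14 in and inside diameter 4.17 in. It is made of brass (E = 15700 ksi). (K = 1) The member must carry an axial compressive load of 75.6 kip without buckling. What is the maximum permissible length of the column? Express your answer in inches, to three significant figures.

d_o = 5.14 in, d_i = 4.17 in
I = π(d_o⁴ − d_i⁴)/64 = π(5.14⁴ − 4.170⁴)/64 = 19.42 in⁴
At the buckling limit P_cr = P = 7.560×10^4 lb
From P_cr = π²EI/(K·L)²:  L = (1/K)·√(π²EI/P_cr) = (1/1)·√(π²×1.57×10^7×19.42/7.560×10^4)
L = 200 in

L_max ≈ 200 in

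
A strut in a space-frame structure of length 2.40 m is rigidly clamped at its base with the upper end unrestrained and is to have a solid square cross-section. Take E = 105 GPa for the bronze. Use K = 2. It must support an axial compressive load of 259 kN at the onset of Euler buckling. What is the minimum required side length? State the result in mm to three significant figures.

L_e = K·L = 2 × 2.40 = 4.800 m
Required I = P_cr·L_e²/(π²E) = 2.590×10^5 × 4.800² / (π² × 1.05×10^11) = 5.758×10^-6 m⁴
I_req = 5.758×10^6 mm⁴
Solid square: I = a⁴/12  ⇒  a = (12I)^(1/4) = (12×5.758×10^6)^(1/4) = 91.2 mm

a ≈ 91.2 mm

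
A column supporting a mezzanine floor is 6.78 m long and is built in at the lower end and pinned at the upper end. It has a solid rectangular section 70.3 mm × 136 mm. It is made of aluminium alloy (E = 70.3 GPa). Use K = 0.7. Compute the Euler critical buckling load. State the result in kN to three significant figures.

Buckling occurs about the weak axis: I_min = h·b³/12 with b = 70.3 mm (the shorter side).
I_min = 136×70.3³/12 = 3.938×10^6 mm⁴
I = 3.938×10^6 mm⁴ = 3.938×10^-6 m⁴
Effective length L_e = K·L = 0.7 × 6.78 = 4.746 m
P_cr = π²EI / L_e² = π² × 70.3×10⁹ × 3.938×10^-6 / 4.746² = 1.213×10^5 N

P_cr ≈ 121 kN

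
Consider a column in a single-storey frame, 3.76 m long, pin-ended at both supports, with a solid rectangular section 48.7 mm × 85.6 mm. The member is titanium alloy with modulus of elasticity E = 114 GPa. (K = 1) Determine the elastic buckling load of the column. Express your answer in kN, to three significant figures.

P_cr ≈ 65.6 kN

Buckling occurs about the weak axis: I_min = h·b³/12 with b = 48.7 mm (the shorter side).
I_min = 85.6×48.7³/12 = 8.239×10^5 mm⁴
I = 8.239×10^5 mm⁴ = 8.239×10^-7 m⁴
Effective length L_e = K·L = 1 × 3.76 = 3.760 m
P_cr = π²EI / L_e² = π² × 114×10⁹ × 8.239×10^-7 / 3.760² = 6.557×10^4 N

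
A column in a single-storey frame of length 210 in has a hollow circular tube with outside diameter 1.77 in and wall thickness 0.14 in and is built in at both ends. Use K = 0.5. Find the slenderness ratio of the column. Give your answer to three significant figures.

Inner diameter d_i = 1.77 − 2×0.14 = 1.490 in
I = π(d_o⁴ − d_i⁴)/64 = π(1.77⁴ − 1.490⁴)/64 = 0.2399 in⁴
A = 0.7169 in²;  r_min = √(I/A) = √(0.2399/0.7169) = 0.5784 in
L_e = K·L = 0.5 × 210 = 105.0 in
λ = L_e / r_min = 105.00 / 0.5784 = 182

λ ≈ 182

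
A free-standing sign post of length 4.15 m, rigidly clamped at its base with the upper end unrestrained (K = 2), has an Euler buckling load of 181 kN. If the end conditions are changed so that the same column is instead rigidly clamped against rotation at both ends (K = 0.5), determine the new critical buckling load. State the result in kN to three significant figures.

P_cr ≈ 2900 kN

P_cr ∝ 1/K², so P_cr,new = P_cr,old × (K_old/K_new)² = 181 × (2/0.5)²
= 181 × 16.00 = 2900 kN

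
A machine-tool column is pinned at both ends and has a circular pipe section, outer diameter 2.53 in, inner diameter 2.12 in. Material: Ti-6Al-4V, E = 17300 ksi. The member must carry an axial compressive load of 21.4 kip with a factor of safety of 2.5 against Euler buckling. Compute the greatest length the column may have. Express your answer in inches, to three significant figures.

d_o = 2.53 in, d_i = 2.12 in
I = π(d_o⁴ − d_i⁴)/64 = π(2.53⁴ − 2.120⁴)/64 = 1.020 in⁴
Required critical load P_cr = n·P = 2.5 × 21.4 = 53.50 kip = 5.350×10^4 lb
From P_cr = π²EI/(K·L)²:  L = (1/K)·√(π²EI/P_cr) = (1/1)·√(π²×1.73×10^7×1.020/5.350×10^4)
L = 57.0 in

L_max ≈ 57.0 in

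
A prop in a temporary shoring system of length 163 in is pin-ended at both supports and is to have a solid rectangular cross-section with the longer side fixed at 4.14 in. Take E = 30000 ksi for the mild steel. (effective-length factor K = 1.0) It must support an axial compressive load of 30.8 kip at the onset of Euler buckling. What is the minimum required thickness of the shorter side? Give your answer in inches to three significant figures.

L_e = K·L = 1 × 163 = 163.0 in
Required I = P_cr·L_e²/(π²E) = 3.080×10^4 × 163.0² / (π² × 3.00×10^7) = 2.764 in⁴
Rectangle, weak axis: I_min = h·b³/12 with h = 4.14 in fixed  ⇒  b = (12I/h)^(1/3) = 2.00 in

b ≈ 2.00 in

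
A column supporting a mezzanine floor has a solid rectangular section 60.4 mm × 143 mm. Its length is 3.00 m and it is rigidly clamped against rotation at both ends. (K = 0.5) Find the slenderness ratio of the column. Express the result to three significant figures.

Buckling occurs about the weak axis: I_min = h·b³/12 with b = 60.4 mm (the shorter side).
I_min = 143×60.4³/12 = 2.626×10^6 mm⁴
A = 8.637×10^3 mm²;  r_min = √(I/A) = √(2.626×10^6/8.637×10^3) = 17.44 mm
L_e = K·L = 0.5 × 3.00 m = 1.500 m = 1500.0 mm
λ = L_e / r_min = 1500.0 / 17.44 = 86.0

λ ≈ 86.0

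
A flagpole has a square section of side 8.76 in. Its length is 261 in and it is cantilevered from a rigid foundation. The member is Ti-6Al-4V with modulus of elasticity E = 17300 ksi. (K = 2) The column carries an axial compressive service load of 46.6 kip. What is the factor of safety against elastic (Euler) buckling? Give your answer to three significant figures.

n ≈ 6.60

I = a⁴/12 = 8.76⁴/12 = 490.7 in⁴
Effective length L_e = K·L = 2 × 261 = 522.0 in
P_cr = π²EI / L_e² = π² × 17300×10³ × 490.7 / 522.0² = 3.075×10^5 lb
Factor of safety n = P_cr / P = 307.50 / 46.6 = 6.60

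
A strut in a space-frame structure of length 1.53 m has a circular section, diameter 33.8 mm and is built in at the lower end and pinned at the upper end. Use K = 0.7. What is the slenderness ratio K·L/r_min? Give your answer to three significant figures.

λ ≈ 127

For a solid circle r = d/4 = 33.8/4 = 8.450 mm
L_e = K·L = 0.7 × 1.53 m = 1.071 m = 1071.0 mm
λ = L_e / r_min = 1071.0 / 8.450 = 127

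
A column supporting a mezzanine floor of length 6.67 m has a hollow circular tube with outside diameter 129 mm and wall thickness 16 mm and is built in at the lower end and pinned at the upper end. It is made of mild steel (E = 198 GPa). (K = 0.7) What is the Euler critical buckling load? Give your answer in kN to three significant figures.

Inner diameter d_i = 129 − 2×16 = 97.00 mm
I = π(d_o⁴ − d_i⁴)/64 = π(129⁴ − 97.00⁴)/64 = 9.248×10^6 mm⁴
I = 9.248×10^6 mm⁴ = 9.248×10^-6 m⁴
Effective length L_e = K·L = 0.7 × 6.67 = 4.669 m
P_cr = π²EI / L_e² = π² × 198×10⁹ × 9.248×10^-6 / 4.669² = 8.290×10^5 N

P_cr ≈ 829 kN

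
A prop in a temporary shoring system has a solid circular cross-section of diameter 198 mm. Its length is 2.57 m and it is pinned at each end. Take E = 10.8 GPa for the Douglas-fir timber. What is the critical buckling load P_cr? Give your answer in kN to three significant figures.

I = πd⁴/64 = π×198⁴/64 = 7.545×10^7 mm⁴
I = 7.545×10^7 mm⁴ = 7.545×10^-5 m⁴
Effective length L_e = K·L = 1 × 2.57 = 2.570 m
P_cr = π²EI / L_e² = π² × 10.8×10⁹ × 7.545×10^-5 / 2.570² = 1.218×10^6 N

P_cr ≈ 1220 kN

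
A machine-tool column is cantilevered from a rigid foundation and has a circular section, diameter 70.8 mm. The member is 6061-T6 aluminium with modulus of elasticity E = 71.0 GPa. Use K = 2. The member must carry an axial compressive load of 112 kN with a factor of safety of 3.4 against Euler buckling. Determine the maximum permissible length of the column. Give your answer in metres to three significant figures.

L_max ≈ 0.753 m

I = πd⁴/64 = π×70.8⁴/64 = 1.233×10^6 mm⁴
I = 1.233×10^-6 m⁴
Required critical load P_cr = n·P = 3.4 × 112 = 380.8 kN = 3.808×10^5 N
From P_cr = π²EI/(K·L)²:  L = (1/K)·√(π²EI/P_cr) = (1/2)·√(π²×7.10×10^10×1.233×10^-6/3.808×10^5)
L = 0.753 m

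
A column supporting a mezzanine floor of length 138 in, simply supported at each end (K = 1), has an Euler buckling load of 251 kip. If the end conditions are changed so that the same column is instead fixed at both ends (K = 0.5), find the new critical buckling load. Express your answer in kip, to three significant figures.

P_cr ∝ 1/K², so P_cr,new = P_cr,old × (K_old/K_new)² = 251 × (1/0.5)²
= 251 × 4.000 = 1000 kip

P_cr ≈ 1000 kip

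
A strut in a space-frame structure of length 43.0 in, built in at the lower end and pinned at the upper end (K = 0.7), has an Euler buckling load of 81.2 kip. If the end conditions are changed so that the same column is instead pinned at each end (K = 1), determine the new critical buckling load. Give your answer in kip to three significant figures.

P_cr ≈ 39.8 kip

P_cr ∝ 1/K², so P_cr,new = P_cr,old × (K_old/K_new)² = 81.2 × (0.7/1)²
= 81.2 × 0.4900 = 39.8 kip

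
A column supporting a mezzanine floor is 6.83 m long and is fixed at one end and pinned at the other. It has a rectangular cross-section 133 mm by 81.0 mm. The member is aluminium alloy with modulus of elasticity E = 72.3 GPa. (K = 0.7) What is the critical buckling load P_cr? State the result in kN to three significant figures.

P_cr ≈ 184 kN

Buckling occurs about the weak axis: I_min = h·b³/12 with b = 81.0 mm (the shorter side).
I_min = 133×81.0³/12 = 5.890×10^6 mm⁴
I = 5.890×10^6 mm⁴ = 5.890×10^-6 m⁴
Effective length L_e = K·L = 0.7 × 6.83 = 4.781 m
P_cr = π²EI / L_e² = π² × 72.3×10⁹ × 5.890×10^-6 / 4.781² = 1.839×10^5 N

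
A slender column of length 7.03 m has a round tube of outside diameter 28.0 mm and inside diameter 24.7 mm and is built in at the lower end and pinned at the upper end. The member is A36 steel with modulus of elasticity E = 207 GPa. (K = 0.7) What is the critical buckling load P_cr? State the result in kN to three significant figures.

P_cr ≈ 1.00 kN

d_o = 28.0 mm, d_i = 24.7 mm
I = π(d_o⁴ − d_i⁴)/64 = π(28.0⁴ − 24.70⁴)/64 = 1.190×10^4 mm⁴
I = 1.190×10^4 mm⁴ = 1.190×10^-8 m⁴
Effective length L_e = K·L = 0.7 × 7.03 = 4.921 m
P_cr = π²EI / L_e² = π² × 207×10⁹ × 1.190×10^-8 / 4.921² = 1.004×10^3 N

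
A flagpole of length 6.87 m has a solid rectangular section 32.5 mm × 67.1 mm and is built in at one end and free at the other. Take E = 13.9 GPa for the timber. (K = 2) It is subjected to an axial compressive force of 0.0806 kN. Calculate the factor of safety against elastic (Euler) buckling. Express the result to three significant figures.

n ≈ 1.73

Buckling occurs about the weak axis: I_min = h·b³/12 with b = 32.5 mm (the shorter side).
I_min = 67.1×32.5³/12 = 1.920×10^5 mm⁴
I = 1.920×10^5 mm⁴ = 1.920×10^-7 m⁴
Effective length L_e = K·L = 2 × 6.87 = 13.74 m
P_cr = π²EI / L_e² = π² × 13.9×10⁹ × 1.920×10^-7 / 13.74² = 139.5 N
Factor of safety n = P_cr / P = 0.13949 / 0.0806 = 1.73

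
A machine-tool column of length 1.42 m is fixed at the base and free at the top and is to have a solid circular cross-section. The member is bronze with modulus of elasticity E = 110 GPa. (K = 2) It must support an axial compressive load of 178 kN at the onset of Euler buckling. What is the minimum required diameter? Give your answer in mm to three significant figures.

L_e = K·L = 2 × 1.42 = 2.840 m
Required I = P_cr·L_e²/(π²E) = 1.780×10^5 × 2.840² / (π² × 1.10×10^11) = 1.322×10^-6 m⁴
I_req = 1.322×10^6 mm⁴
Solid circle: I = πd⁴/64  ⇒  d = (64I/π)^(1/4) = (64×1.322×10^6/π)^(1/4) = 72.0 mm

d ≈ 72.0 mm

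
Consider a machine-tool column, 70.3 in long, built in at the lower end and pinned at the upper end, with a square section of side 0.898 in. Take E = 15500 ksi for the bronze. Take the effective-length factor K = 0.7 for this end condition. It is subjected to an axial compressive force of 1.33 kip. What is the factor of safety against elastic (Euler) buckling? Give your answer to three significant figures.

n ≈ 2.57

I = a⁴/12 = 0.898⁴/12 = 5.419×10^-2 in⁴
Effective length L_e = K·L = 0.7 × 70.3 = 49.21 in
P_cr = π²EI / L_e² = π² × 15500×10³ × 5.419×10^-2 / 49.21² = 3.423×10^3 lb
Factor of safety n = P_cr / P = 3.4233 / 1.33 = 2.57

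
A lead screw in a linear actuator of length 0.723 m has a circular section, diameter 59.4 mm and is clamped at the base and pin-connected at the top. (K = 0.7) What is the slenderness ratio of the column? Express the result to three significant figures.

λ ≈ 34.1

I = πd⁴/64 = π×59.4⁴/64 = 6.111×10^5 mm⁴
A = 2.771×10^3 mm²;  r_min = √(I/A) = √(6.111×10^5/2.771×10^3) = 14.85 mm
L_e = K·L = 0.7 × 0.723 m = 0.5061 m = 506.10 mm
λ = L_e / r_min = 506.10 / 14.85 = 34.1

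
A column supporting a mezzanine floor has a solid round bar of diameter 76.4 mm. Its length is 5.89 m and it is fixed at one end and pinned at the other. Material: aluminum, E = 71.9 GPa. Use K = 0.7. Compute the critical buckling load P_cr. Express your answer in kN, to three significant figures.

I = πd⁴/64 = π×76.4⁴/64 = 1.672×10^6 mm⁴
I = 1.672×10^6 mm⁴ = 1.672×10^-6 m⁴
Effective length L_e = K·L = 0.7 × 5.89 = 4.123 m
P_cr = π²EI / L_e² = π² × 71.9×10⁹ × 1.672×10^-6 / 4.123² = 6.981×10^4 N

P_cr ≈ 69.8 kN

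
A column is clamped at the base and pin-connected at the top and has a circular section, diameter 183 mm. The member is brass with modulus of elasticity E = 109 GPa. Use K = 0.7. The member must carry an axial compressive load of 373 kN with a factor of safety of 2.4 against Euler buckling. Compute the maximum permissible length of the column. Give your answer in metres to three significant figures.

I = πd⁴/64 = π×183⁴/64 = 5.505×10^7 mm⁴
I = 5.505×10^-5 m⁴
Required critical load P_cr = n·P = 2.4 × 373 = 895.2 kN = 8.952×10^5 N
From P_cr = π²EI/(K·L)²:  L = (1/K)·√(π²EI/P_cr) = (1/0.7)·√(π²×1.09×10^11×5.505×10^-5/8.952×10^5)
L = 11.6 m

L_max ≈ 11.6 m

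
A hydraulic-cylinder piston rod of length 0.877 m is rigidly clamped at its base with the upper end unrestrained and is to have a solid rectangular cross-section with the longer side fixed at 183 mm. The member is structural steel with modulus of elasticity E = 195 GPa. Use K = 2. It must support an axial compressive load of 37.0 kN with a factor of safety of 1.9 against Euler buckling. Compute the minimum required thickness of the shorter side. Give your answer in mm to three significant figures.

Required P_cr = n·P = 1.9 × 37.0 = 70.30 kN
L_e = K·L = 2 × 0.877 = 1.754 m
Required I = P_cr·L_e²/(π²E) = 7.030×10^4 × 1.754² / (π² × 1.95×10^11) = 1.124×10^-7 m⁴
I_req = 1.124×10^5 mm⁴
Rectangle, weak axis: I_min = h·b³/12 with h = 183 mm fixed  ⇒  b = (12I/h)^(1/3) = 19.5 mm

b ≈ 19.5 mm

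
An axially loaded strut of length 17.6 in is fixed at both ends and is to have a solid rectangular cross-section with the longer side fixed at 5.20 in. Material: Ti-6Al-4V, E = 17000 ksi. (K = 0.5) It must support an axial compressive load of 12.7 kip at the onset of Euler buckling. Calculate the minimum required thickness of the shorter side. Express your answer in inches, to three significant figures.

L_e = K·L = 0.5 × 17.6 = 8.800 in
Required I = P_cr·L_e²/(π²E) = 1.270×10^4 × 8.800² / (π² × 1.70×10^7) = 5.862×10^-3 in⁴
Rectangle, weak axis: I_min = h·b³/12 with h = 5.20 in fixed  ⇒  b = (12I/h)^(1/3) = 0.238 in

b ≈ 0.238 in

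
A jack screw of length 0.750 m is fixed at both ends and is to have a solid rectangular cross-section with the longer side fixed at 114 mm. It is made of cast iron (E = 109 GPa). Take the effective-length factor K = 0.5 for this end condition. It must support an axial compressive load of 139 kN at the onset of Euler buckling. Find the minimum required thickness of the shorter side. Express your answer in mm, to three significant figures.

b ≈ 12.4 mm

L_e = K·L = 0.5 × 0.750 = 0.3750 m
Required I = P_cr·L_e²/(π²E) = 1.390×10^5 × 0.3750² / (π² × 1.09×10^11) = 1.817×10^-8 m⁴
I_req = 1.817×10^4 mm⁴
Rectangle, weak axis: I_min = h·b³/12 with h = 114 mm fixed  ⇒  b = (12I/h)^(1/3) = 12.4 mm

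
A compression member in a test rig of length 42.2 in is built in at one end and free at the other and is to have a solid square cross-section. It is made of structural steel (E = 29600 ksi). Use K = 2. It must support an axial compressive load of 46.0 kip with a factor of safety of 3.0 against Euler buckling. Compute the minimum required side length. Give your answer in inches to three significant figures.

Required P_cr = n·P = 3.0 × 46.0 = 138.0 kip
L_e = K·L = 2 × 42.2 = 84.40 in
Required I = P_cr·L_e²/(π²E) = 1.380×10^5 × 84.40² / (π² × 2.96×10^7) = 3.365 in⁴
Solid square: I = a⁴/12  ⇒  a = (12I)^(1/4) = (12×3.365)^(1/4) = 2.52 in

a ≈ 2.52 in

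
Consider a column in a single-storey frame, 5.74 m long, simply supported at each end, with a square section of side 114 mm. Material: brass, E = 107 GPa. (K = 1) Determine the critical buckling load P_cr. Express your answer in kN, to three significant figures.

P_cr ≈ 451 kN

I = a⁴/12 = 114⁴/12 = 1.407×10^7 mm⁴
I = 1.407×10^7 mm⁴ = 1.407×10^-5 m⁴
Effective length L_e = K·L = 1 × 5.74 = 5.740 m
P_cr = π²EI / L_e² = π² × 107×10⁹ × 1.407×10^-5 / 5.740² = 4.511×10^5 N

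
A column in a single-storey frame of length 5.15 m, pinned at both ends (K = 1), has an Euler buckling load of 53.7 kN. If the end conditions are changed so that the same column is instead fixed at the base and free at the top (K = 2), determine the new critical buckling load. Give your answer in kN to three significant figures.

P_cr ≈ 13.4 kN

P_cr ∝ 1/K², so P_cr,new = P_cr,old × (K_old/K_new)² = 53.7 × (1/2)²
= 53.7 × 0.2500 = 13.4 kN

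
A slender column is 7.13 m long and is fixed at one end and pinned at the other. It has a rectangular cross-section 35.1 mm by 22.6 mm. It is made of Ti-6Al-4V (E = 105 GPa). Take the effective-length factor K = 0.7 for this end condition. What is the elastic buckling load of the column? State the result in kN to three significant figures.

Buckling occurs about the weak axis: I_min = h·b³/12 with b = 22.6 mm (the shorter side).
I_min = 35.1×22.6³/12 = 3.376×10^4 mm⁴
I = 3.376×10^4 mm⁴ = 3.376×10^-8 m⁴
Effective length L_e = K·L = 0.7 × 7.13 = 4.991 m
P_cr = π²EI / L_e² = π² × 105×10⁹ × 3.376×10^-8 / 4.991² = 1.405×10^3 N

P_cr ≈ 1.40 kN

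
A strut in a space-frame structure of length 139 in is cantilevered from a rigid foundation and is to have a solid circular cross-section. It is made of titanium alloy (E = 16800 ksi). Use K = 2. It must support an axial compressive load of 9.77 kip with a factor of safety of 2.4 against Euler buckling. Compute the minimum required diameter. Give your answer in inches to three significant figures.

d ≈ 3.86 in

Required P_cr = n·P = 2.4 × 9.77 = 23.45 kip
L_e = K·L = 2 × 139 = 278.0 in
Required I = P_cr·L_e²/(π²E) = 2.345×10^4 × 278.0² / (π² × 1.68×10^7) = 10.93 in⁴
Solid circle: I = πd⁴/64  ⇒  d = (64I/π)^(1/4) = (64×10.93/π)^(1/4) = 3.86 in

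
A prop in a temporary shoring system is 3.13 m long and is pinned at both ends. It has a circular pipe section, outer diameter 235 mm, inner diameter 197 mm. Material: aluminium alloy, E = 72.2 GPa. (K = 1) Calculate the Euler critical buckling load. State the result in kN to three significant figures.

P_cr ≈ 5510 kN

d_o = 235 mm, d_i = 197 mm
I = π(d_o⁴ − d_i⁴)/64 = π(235⁴ − 197.0⁴)/64 = 7.577×10^7 mm⁴
I = 7.577×10^7 mm⁴ = 7.577×10^-5 m⁴
Effective length L_e = K·L = 1 × 3.13 = 3.130 m
P_cr = π²EI / L_e² = π² × 72.2×10⁹ × 7.577×10^-5 / 3.130² = 5.512×10^6 N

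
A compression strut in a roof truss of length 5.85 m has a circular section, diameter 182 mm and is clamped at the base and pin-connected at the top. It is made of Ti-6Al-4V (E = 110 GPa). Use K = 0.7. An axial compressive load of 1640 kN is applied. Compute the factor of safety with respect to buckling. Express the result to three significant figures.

I = πd⁴/64 = π×182⁴/64 = 5.386×10^7 mm⁴
I = 5.386×10^7 mm⁴ = 5.386×10^-5 m⁴
Effective length L_e = K·L = 0.7 × 5.85 = 4.095 m
P_cr = π²EI / L_e² = π² × 110×10⁹ × 5.386×10^-5 / 4.095² = 3.487×10^6 N
Factor of safety n = P_cr / P = 3486.9 / 1640 = 2.13

n ≈ 2.13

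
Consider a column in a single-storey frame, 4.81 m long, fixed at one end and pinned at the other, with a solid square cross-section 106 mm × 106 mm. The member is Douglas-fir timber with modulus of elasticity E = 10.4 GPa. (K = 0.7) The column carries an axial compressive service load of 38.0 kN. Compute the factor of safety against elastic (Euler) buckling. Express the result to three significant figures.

n ≈ 2.51

I = a⁴/12 = 106⁴/12 = 1.052×10^7 mm⁴
I = 1.052×10^7 mm⁴ = 1.052×10^-5 m⁴
Effective length L_e = K·L = 0.7 × 4.81 = 3.367 m
P_cr = π²EI / L_e² = π² × 10.4×10⁹ × 1.052×10^-5 / 3.367² = 9.526×10^4 N
Factor of safety n = P_cr / P = 95.255 / 38.0 = 2.51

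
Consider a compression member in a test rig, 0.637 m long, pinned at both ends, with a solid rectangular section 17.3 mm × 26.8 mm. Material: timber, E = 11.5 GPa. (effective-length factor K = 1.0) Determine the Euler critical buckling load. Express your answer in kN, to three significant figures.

Buckling occurs about the weak axis: I_min = h·b³/12 with b = 17.3 mm (the shorter side).
I_min = 26.8×17.3³/12 = 1.156×10^4 mm⁴
I = 1.156×10^4 mm⁴ = 1.156×10^-8 m⁴
Effective length L_e = K·L = 1 × 0.637 = 0.6370 m
P_cr = π²EI / L_e² = π² × 11.5×10⁹ × 1.156×10^-8 / 0.6370² = 3.235×10^3 N

P_cr ≈ 3.23 kN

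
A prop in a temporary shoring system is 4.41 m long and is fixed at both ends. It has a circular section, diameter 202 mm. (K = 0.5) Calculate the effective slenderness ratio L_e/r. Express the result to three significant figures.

For a solid circle r = d/4 = 202/4 = 50.50 mm
L_e = K·L = 0.5 × 4.41 m = 2.205 m = 2205.0 mm
λ = L_e / r_min = 2205.0 / 50.50 = 43.7

λ ≈ 43.7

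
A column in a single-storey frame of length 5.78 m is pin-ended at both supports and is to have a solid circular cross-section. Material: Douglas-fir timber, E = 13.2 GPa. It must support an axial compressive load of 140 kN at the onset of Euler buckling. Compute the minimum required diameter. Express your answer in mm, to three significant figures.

L_e = K·L = 1 × 5.78 = 5.780 m
Required I = P_cr·L_e²/(π²E) = 1.400×10^5 × 5.780² / (π² × 1.32×10^10) = 3.590×10^-5 m⁴
I_req = 3.590×10^7 mm⁴
Solid circle: I = πd⁴/64  ⇒  d = (64I/π)^(1/4) = (64×3.590×10^7/π)^(1/4) = 164 mm

d ≈ 164 mm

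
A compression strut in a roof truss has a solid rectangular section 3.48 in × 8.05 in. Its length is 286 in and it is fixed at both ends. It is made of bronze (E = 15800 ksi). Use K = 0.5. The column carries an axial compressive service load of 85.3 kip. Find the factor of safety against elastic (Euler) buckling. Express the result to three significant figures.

Buckling occurs about the weak axis: I_min = h·b³/12 with b = 3.48 in (the shorter side).
I_min = 8.05×3.48³/12 = 28.27 in⁴
Effective length L_e = K·L = 0.5 × 286 = 143.0 in
P_cr = π²EI / L_e² = π² × 15800×10³ × 28.27 / 143.0² = 2.156×10^5 lb
Factor of safety n = P_cr / P = 215.59 / 85.3 = 2.53

n ≈ 2.53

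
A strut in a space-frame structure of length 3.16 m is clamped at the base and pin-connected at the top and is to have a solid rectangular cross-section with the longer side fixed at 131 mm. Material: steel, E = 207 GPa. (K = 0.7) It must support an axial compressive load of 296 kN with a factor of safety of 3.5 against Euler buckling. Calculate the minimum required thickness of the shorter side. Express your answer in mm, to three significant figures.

Required P_cr = n·P = 3.5 × 296 = 1036 kN
L_e = K·L = 0.7 × 3.16 = 2.212 m
Required I = P_cr·L_e²/(π²E) = 1.036×10^6 × 2.212² / (π² × 2.07×10^11) = 2.481×10^-6 m⁴
I_req = 2.481×10^6 mm⁴
Rectangle, weak axis: I_min = h·b³/12 with h = 131 mm fixed  ⇒  b = (12I/h)^(1/3) = 61.0 mm

b ≈ 61.0 mm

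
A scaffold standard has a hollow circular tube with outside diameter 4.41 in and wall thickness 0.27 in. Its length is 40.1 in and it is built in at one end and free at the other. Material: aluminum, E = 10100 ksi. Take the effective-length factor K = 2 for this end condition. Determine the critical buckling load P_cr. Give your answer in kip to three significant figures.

Inner diameter d_i = 4.41 − 2×0.27 = 3.870 in
I = π(d_o⁴ − d_i⁴)/64 = π(4.41⁴ − 3.870⁴)/64 = 7.556 in⁴
Effective length L_e = K·L = 2 × 40.1 = 80.20 in
P_cr = π²EI / L_e² = π² × 10100×10³ × 7.556 / 80.20² = 1.171×10^5 lb

P_cr ≈ 117 kip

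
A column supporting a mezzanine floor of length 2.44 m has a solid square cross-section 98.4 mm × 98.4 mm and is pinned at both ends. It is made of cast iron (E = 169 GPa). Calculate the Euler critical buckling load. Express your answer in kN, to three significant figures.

I = a⁴/12 = 98.4⁴/12 = 7.813×10^6 mm⁴
I = 7.813×10^6 mm⁴ = 7.813×10^-6 m⁴
Effective length L_e = K·L = 1 × 2.44 = 2.440 m
P_cr = π²EI / L_e² = π² × 169×10⁹ × 7.813×10^-6 / 2.440² = 2.189×10^6 N

P_cr ≈ 2190 kN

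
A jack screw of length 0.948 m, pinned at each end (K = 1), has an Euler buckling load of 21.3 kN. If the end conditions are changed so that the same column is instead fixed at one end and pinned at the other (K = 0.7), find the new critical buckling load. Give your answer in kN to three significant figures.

P_cr ∝ 1/K², so P_cr,new = P_cr,old × (K_old/K_new)² = 21.3 × (1/0.7)²
= 21.3 × 2.041 = 43.5 kN

P_cr ≈ 43.5 kN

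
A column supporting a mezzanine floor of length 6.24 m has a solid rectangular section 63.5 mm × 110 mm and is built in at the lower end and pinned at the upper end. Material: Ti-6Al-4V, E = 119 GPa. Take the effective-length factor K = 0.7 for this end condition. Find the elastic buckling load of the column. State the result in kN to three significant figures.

Buckling occurs about the weak axis: I_min = h·b³/12 with b = 63.5 mm (the shorter side).
I_min = 110×63.5³/12 = 2.347×10^6 mm⁴
I = 2.347×10^6 mm⁴ = 2.347×10^-6 m⁴
Effective length L_e = K·L = 0.7 × 6.24 = 4.368 m
P_cr = π²EI / L_e² = π² × 119×10⁹ × 2.347×10^-6 / 4.368² = 1.445×10^5 N

P_cr ≈ 144 kN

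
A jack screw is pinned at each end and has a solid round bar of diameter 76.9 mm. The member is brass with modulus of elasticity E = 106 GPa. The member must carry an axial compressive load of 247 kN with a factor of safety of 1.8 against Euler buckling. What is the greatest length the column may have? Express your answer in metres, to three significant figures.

I = πd⁴/64 = π×76.9⁴/64 = 1.717×10^6 mm⁴
I = 1.717×10^-6 m⁴
Required critical load P_cr = n·P = 1.8 × 247 = 444.6 kN = 4.446×10^5 N
From P_cr = π²EI/(K·L)²:  L = (1/K)·√(π²EI/P_cr) = (1/1)·√(π²×1.06×10^11×1.717×10^-6/4.446×10^5)
L = 2.01 m

L_max ≈ 2.01 m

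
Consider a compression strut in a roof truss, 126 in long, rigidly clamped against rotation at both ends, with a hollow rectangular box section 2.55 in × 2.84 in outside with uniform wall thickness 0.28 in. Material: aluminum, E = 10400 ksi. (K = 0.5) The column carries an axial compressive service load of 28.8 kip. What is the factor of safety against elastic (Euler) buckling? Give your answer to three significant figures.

Inner dimensions: h_i = 2.84 − 2×0.28 = 2.280 in, b_i = 2.55 − 2×0.28 = 1.990 in
Weak-axis I_min = (h_o·b_o³ − h_i·b_i³)/12 with b_o = 2.55, b_i = 1.990 in (shorter outer/inner sides).
I_min = (2.84×2.55³ − 2.280×1.990³)/12 = 2.427 in⁴
Effective length L_e = K·L = 0.5 × 126 = 63.00 in
P_cr = π²EI / L_e² = π² × 10400×10³ × 2.427 / 63.00² = 6.276×10^4 lb
Factor of safety n = P_cr / P = 62.764 / 28.8 = 2.18

n ≈ 2.18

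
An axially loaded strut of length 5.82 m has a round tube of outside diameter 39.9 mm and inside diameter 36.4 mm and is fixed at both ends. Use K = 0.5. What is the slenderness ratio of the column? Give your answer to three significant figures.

λ ≈ 216

d_o = 39.9 mm, d_i = 36.4 mm
I = π(d_o⁴ − d_i⁴)/64 = π(39.9⁴ − 36.40⁴)/64 = 3.824×10^4 mm⁴
A = 209.7 mm²;  r_min = √(I/A) = √(3.824×10^4/209.7) = 13.50 mm
L_e = K·L = 0.5 × 5.82 m = 2.910 m = 2910.0 mm
λ = L_e / r_min = 2910.0 / 13.50 = 216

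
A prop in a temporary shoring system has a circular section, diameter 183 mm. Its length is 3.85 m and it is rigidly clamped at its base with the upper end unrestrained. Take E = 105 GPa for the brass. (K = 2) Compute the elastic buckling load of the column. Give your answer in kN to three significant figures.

I = πd⁴/64 = π×183⁴/64 = 5.505×10^7 mm⁴
I = 5.505×10^7 mm⁴ = 5.505×10^-5 m⁴
Effective length L_e = K·L = 2 × 3.85 = 7.700 m
P_cr = π²EI / L_e² = π² × 105×10⁹ × 5.505×10^-5 / 7.700² = 9.622×10^5 N

P_cr ≈ 962 kN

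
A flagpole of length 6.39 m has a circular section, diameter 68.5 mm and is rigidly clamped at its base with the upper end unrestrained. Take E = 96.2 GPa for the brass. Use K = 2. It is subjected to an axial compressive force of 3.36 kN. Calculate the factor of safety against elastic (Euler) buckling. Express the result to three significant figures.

n ≈ 1.87

I = πd⁴/64 = π×68.5⁴/64 = 1.081×10^6 mm⁴
I = 1.081×10^6 mm⁴ = 1.081×10^-6 m⁴
Effective length L_e = K·L = 2 × 6.39 = 12.78 m
P_cr = π²EI / L_e² = π² × 96.2×10⁹ × 1.081×10^-6 / 12.78² = 6.283×10^3 N
Factor of safety n = P_cr / P = 6.2827 / 3.36 = 1.87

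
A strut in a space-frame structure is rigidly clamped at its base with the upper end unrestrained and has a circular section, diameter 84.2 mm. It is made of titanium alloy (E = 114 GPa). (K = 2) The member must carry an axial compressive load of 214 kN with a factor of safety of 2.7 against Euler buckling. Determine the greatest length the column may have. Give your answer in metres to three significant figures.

I = πd⁴/64 = π×84.2⁴/64 = 2.467×10^6 mm⁴
I = 2.467×10^-6 m⁴
Required critical load P_cr = n·P = 2.7 × 214 = 577.8 kN = 5.778×10^5 N
From P_cr = π²EI/(K·L)²:  L = (1/K)·√(π²EI/P_cr) = (1/2)·√(π²×1.14×10^11×2.467×10^-6/5.778×10^5)
L = 1.10 m

L_max ≈ 1.10 m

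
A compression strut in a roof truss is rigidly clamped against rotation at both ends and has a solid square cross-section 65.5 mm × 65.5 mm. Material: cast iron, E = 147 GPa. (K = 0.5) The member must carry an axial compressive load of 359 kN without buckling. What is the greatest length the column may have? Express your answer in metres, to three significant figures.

L_max ≈ 4.98 m

I = a⁴/12 = 65.5⁴/12 = 1.534×10^6 mm⁴
I = 1.534×10^-6 m⁴
At the buckling limit P_cr = P = 3.590×10^5 N
From P_cr = π²EI/(K·L)²:  L = (1/K)·√(π²EI/P_cr) = (1/0.5)·√(π²×1.47×10^11×1.534×10^-6/3.590×10^5)
L = 4.98 m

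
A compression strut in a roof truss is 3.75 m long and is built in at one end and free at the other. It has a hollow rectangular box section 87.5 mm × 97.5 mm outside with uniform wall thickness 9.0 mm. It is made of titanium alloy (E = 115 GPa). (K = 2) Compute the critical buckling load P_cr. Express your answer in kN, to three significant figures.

P_cr ≈ 65.0 kN

Inner dimensions: h_i = 97.5 − 2×9.0 = 79.50 mm, b_i = 87.5 − 2×9.0 = 69.50 mm
Weak-axis I_min = (h_o·b_o³ − h_i·b_i³)/12 with b_o = 87.5, b_i = 69.50 mm (shorter outer/inner sides).
I_min = (97.5×87.5³ − 79.50×69.50³)/12 = 3.219×10^6 mm⁴
I = 3.219×10^6 mm⁴ = 3.219×10^-6 m⁴
Effective length L_e = K·L = 2 × 3.75 = 7.500 m
P_cr = π²EI / L_e² = π² × 115×10⁹ × 3.219×10^-6 / 7.500² = 6.495×10^4 N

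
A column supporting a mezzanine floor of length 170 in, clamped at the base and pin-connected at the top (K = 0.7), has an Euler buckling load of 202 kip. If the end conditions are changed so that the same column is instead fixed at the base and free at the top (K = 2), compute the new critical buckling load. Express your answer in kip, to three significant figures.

P_cr ≈ 24.7 kip

P_cr ∝ 1/K², so P_cr,new = P_cr,old × (K_old/K_new)² = 202 × (0.7/2)²
= 202 × 0.1225 = 24.7 kip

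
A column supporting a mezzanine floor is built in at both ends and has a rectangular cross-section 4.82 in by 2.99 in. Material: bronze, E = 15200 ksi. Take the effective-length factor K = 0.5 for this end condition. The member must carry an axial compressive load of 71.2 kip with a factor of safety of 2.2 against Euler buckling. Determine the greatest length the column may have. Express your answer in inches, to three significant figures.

Buckling occurs about the weak axis: I_min = h·b³/12 with b = 2.99 in (the shorter side).
I_min = 4.82×2.99³/12 = 10.74 in⁴
Required critical load P_cr = n·P = 2.2 × 71.2 = 156.6 kip = 1.566×10^5 lb
From P_cr = π²EI/(K·L)²:  L = (1/K)·√(π²EI/P_cr) = (1/0.5)·√(π²×1.52×10^7×10.74/1.566×10^5)
L = 203 in

L_max ≈ 203 in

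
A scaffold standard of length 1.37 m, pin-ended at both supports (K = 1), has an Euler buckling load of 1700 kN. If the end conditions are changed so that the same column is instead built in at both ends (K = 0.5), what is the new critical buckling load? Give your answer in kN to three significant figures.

P_cr ∝ 1/K², so P_cr,new = P_cr,old × (K_old/K_new)² = 1700 × (1/0.5)²
= 1700 × 4.000 = 6800 kN

P_cr ≈ 6800 kN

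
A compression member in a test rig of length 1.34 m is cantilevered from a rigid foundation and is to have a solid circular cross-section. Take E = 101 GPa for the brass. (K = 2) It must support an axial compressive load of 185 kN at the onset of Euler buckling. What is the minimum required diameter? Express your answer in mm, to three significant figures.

d ≈ 72.2 mm

L_e = K·L = 2 × 1.34 = 2.680 m
Required I = P_cr·L_e²/(π²E) = 1.850×10^5 × 2.680² / (π² × 1.01×10^11) = 1.333×10^-6 m⁴
I_req = 1.333×10^6 mm⁴
Solid circle: I = πd⁴/64  ⇒  d = (64I/π)^(1/4) = (64×1.333×10^6/π)^(1/4) = 72.2 mm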